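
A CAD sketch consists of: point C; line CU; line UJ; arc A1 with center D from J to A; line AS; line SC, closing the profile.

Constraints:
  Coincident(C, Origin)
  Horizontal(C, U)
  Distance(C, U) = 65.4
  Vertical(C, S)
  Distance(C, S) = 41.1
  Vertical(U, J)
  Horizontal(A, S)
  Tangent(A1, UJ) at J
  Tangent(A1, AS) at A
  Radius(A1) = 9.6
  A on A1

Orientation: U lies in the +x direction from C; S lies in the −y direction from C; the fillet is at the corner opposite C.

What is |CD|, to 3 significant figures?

64.1

C is at the origin; CU is horizontal with |CU| = 65.4 and U on the +x side, so U = (65.4, 0.00). CS is vertical with |CS| = 41.1 and S on the −y side, so S = (0.00, -41.1). The virtual corner opposite C is at (65.4, -41.1). Tangency of A1 to UJ means the radius DJ is perpendicular to UJ and the tangent condition forces DA to be normal to AS, with radius 9.6, so the center D sits 9.6 in from both sides at D = (55.8, -31.5). Then |CD| = |D − C| = 64.1.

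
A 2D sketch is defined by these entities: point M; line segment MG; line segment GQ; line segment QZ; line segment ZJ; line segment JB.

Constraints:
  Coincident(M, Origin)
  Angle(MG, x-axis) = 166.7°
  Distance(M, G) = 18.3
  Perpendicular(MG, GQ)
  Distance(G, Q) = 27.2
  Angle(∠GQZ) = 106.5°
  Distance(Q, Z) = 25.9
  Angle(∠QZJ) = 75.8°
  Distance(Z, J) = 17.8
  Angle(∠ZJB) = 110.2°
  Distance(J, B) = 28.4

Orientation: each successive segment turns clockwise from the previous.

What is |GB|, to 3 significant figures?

5.94

∠QZJ = 75.8° gives ZJ at -101° from the x-axis; with |ZJ| = 17.8, J = (10.9, 14.7). ∠ZJB = 110.2° gives JB at -171° from the x-axis; with |JB| = 28.4, B = (-17.1, 10.1). Then |GB| = |B − G| = 5.94.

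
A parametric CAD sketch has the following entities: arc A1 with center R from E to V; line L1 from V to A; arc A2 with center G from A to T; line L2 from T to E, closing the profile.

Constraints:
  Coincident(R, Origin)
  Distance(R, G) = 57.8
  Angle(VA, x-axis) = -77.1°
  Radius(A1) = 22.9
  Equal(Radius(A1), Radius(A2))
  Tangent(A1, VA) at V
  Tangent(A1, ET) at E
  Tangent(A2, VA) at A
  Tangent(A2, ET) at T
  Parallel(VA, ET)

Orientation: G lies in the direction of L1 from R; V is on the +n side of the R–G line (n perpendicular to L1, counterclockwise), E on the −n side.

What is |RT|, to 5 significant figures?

62.171

The slot axis is L1's direction at -77.1°, so u = (cos -77.1°, sin -77.1°) = (0.22325, -0.97476) and n = (−sin -77.1°, cos -77.1°) = (0.97476, 0.22325). R is at the origin and G lies 57.8 along u from R, so G = 57.8·u = (12.904, -56.341). Tangency of A1 to both parallel lines with radius 22.9 puts V and E at R ± 22.9·n: V = (22.322, 5.1124), E = (-22.322, -5.1124). Equal radii place A and T the same way about G: A = G + 22.9·n = (35.226, -51.229), T = G − 22.9·n = (-9.4182, -61.454). Then |RT| = |T − R| = 62.171.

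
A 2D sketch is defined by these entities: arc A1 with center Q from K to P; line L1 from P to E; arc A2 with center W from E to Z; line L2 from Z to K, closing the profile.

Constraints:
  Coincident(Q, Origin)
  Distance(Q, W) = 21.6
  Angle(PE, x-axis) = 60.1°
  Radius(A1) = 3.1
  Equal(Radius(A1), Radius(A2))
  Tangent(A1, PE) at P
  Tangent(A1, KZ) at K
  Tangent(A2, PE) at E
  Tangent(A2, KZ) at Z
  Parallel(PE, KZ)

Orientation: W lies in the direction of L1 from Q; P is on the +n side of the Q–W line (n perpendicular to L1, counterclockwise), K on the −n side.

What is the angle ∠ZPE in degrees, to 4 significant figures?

16.02°

The slot axis is L1's direction at 60.1°, so u = (cos 60.1°, sin 60.1°) = (0.4985, 0.8669) and n = (−sin 60.1°, cos 60.1°) = (-0.8669, 0.4985). Q is at the origin and W lies 21.6 along u from Q, so W = 21.6·u = (10.77, 18.72). Tangency of A1 to both parallel lines with radius 3.1 puts P and K at Q ± 3.1·n: P = (-2.687, 1.545), K = (2.687, -1.545). Equal radii place E and Z the same way about W: E = W + 3.1·n = (8.080, 20.27), Z = W − 3.1·n = (13.45, 17.18). Then cos ∠ZPE = PZ·PE / (|PZ||PE|), giving 16.02°.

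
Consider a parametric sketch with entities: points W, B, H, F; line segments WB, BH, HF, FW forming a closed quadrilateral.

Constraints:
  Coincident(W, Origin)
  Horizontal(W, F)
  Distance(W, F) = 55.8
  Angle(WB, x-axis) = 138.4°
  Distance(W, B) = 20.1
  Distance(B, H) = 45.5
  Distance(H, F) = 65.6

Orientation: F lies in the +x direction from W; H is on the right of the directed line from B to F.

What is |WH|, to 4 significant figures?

30.45

Checks: W.y = 0.00, F.y = 0.00 ✓; |BH| = 45.50 ✓; |HF| = 65.60 ✓.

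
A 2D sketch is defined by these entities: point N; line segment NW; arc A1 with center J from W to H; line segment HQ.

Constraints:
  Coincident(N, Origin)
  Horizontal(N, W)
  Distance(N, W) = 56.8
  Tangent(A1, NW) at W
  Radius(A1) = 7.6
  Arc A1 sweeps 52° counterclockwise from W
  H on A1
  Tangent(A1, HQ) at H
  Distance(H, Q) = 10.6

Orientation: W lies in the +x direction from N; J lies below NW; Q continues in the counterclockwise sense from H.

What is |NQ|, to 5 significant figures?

45.698

On A1, W sits at bearing 90° from J; a 52° counterclockwise sweep puts H at bearing 142°, so H = J + 7.6·(cos 142°, sin 142°) = (50.811, -2.9210). A1 meets HQ tangentially, so JH is at right angles to HQ, so HQ runs along (−sin 142°, cos 142°); with |HQ| = 10.6, Q = (44.285, -11.274). Then |NQ| = |Q − N| = 45.698.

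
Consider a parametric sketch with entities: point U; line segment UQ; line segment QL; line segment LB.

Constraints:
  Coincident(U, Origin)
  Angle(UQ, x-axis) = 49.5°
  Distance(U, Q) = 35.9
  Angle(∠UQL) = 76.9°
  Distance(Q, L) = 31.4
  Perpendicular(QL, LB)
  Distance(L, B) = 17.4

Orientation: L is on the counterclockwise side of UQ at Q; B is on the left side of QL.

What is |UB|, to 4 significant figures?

29.15

U is at the origin; UQ runs at 49.5° with length 35.9, so Q = 35.9·(cos 49.5°, sin 49.5°) = (23.32, 27.30). ∠UQL = 76.9°, so QL runs at 49.5° + (180° − 76.9°) = 152.6° from the x-axis; with |QL| = 31.4, L = Q + 31.4·(cos 152.6°, sin 152.6°) = (-4.562, 41.75). QL ⟂ LB; with |LB| = 17.4 on the left of QL, B = L + 17.4·(-0.4602, -0.8878) = (-12.57, 26.30). Then |UB| = |B − U| = 29.15.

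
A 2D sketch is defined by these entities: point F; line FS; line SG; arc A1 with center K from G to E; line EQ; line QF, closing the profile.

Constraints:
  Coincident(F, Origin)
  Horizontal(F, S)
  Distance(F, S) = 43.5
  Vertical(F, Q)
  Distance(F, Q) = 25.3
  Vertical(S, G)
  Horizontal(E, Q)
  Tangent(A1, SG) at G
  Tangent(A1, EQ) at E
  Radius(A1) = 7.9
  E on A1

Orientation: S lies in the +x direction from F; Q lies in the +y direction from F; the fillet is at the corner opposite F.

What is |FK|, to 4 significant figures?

39.62

FQ is vertical with |FQ| = 25.3 and Q on the +y side, so Q = (0.000, 25.30). The virtual corner opposite F is at (43.50, 25.30). Since A1 is tangent to SG there, KG ⟂ SG and A1 meets EQ tangentially, so KE is at right angles to EQ, with radius 7.9, so the center K sits 7.9 in from both sides at K = (35.60, 17.40). Then |FK| = |K − F| = 39.62.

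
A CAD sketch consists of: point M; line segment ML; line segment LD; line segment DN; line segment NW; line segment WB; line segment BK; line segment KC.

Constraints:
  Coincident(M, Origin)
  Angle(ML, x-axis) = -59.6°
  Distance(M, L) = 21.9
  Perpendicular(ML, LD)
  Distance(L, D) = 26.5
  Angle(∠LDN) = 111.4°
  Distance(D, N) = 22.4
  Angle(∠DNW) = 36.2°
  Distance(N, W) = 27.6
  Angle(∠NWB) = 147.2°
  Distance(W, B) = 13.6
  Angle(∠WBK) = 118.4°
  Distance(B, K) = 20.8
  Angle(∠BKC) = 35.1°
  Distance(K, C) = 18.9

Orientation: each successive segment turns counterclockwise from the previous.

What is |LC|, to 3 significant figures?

18.0

M is at the origin; ML runs at -59.6° with length 21.9, so L = (11.1, -18.9). ML is perpendicular to LD, so LD runs at 30.4°; with |LD| = 26.5, D = (33.9, -5.48). ∠LDN = 111.4° gives DN at 99.0° from the x-axis; with |DN| = 22.4, N = (30.4, 16.6). ∠DNW = 36.2° gives NW at -117° from the x-axis; with |NW| = 27.6, W = (17.8, -7.90). ∠NWB = 147.2° gives WB at -84.4° from the x-axis; with |WB| = 13.6, B = (19.1, -21.4). ∠WBK = 118.4° gives BK at -22.8° from the x-axis; with |BK| = 20.8, K = (38.3, -29.5). ∠BKC = 35.1° gives KC at 122° from the x-axis; with |KC| = 18.9, C = (28.3, -13.5). Then |LC| = |C − L| = 18.0.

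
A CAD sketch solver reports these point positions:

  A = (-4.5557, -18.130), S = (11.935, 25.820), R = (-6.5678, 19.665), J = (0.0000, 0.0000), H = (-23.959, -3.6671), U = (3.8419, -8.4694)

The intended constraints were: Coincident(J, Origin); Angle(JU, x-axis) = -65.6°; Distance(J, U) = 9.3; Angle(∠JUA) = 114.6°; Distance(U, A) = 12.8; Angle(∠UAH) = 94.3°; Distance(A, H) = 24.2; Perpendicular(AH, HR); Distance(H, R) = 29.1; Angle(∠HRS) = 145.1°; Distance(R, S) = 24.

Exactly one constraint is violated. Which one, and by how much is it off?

Distance(R, S) = 24 — off by 4.50.

J = (0.00, 0.00) ✓; JU at -65.60° ✓; |JU| = 9.300 ✓; ∠JUA = 114.6° ✓; |UA| = 12.80 ✓; ∠UAH = 94.30° ✓; |AH| = 24.20 ✓; ∠(AH, HR) = 90.00° ✓; |HR| = 29.10 ✓; ∠HRS = 145.1° ✓; |RS| = 19.50 ✗.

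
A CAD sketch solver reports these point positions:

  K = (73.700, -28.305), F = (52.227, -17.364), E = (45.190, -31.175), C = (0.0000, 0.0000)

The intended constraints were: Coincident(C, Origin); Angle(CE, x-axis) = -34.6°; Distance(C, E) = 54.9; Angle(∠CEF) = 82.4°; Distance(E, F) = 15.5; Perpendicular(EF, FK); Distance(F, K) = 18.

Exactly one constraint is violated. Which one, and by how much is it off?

Distance(F, K) = 18 — off by 6.10.

C = (0.00, 0.00) ✓; CE at -34.60° ✓; |CE| = 54.90 ✓; ∠CEF = 82.40° ✓; |EF| = 15.50 ✓; ∠(EF, FK) = 90.00° ✓; |FK| = 24.10 ✗.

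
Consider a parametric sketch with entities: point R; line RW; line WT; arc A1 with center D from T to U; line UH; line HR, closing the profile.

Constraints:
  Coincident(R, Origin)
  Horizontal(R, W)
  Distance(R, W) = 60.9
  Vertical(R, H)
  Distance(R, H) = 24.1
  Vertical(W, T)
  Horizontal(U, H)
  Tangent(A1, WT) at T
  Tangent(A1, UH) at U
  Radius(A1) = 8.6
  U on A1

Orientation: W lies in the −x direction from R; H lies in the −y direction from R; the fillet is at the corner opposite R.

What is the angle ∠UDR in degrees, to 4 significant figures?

106.5°

The virtual corner opposite R is at (-60.90, -24.10). Tangency of A1 to WT means the radius DT is perpendicular to WT and A1 meets UH tangentially, so DU is at right angles to UH, with radius 8.6, so the center D sits 8.6 in from both sides at D = (-52.30, -15.50). That places the tangent points at T = (-60.90, -15.50) on WT and U = (-52.30, -24.10) on UH. Then cos ∠UDR = DU·DR / (|DU||DR|), giving 106.5°.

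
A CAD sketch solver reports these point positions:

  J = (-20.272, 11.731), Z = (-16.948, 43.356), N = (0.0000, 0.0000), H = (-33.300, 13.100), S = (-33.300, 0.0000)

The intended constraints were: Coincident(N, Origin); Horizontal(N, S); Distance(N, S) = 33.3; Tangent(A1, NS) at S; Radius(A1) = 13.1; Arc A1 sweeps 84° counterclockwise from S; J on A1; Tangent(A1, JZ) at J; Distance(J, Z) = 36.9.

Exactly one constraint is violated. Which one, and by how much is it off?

Distance(J, Z) = 36.9 — off by 5.10.

N = (0.00, 0.00) ✓; N.y = 0.00, S.y = 0.00 ✓; |NS| = 33.30 ✓; ∠(HS, SN) = 90.00° ✓; |HS| = 13.10 ✓; bearing(H→J) − bearing(H→S) = 84.00° ✓; |HJ| = 13.10 ✓; ∠(HJ, JZ) = 90.00° ✓; |JZ| = 31.80 ✗.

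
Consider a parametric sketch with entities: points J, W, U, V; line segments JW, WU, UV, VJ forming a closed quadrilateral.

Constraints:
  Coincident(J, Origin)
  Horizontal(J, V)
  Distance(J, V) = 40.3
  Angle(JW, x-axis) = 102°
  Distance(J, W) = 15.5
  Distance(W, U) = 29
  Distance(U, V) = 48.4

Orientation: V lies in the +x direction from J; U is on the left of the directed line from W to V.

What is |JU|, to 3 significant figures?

41.5

J is at the origin; JV is horizontal with |JV| = 40.3 and V in +x, so V = (40.3, 0). JW runs at 102.0° with |JW| = 15.5, so W = (-3.22, 15.2). U is determined by |WU| = 29.0 and |UV| = 48.4 together: it lies at the intersection of circle(W, 29.0) and circle(V, 48.4). With |WV| = 46.1, the foot of the radical line on WV is 6.75 from W and the perpendicular offset is √(29.0² − 6.75²) = 28.2. Taking the left-of-WV solution: U = (12.4, 39.6).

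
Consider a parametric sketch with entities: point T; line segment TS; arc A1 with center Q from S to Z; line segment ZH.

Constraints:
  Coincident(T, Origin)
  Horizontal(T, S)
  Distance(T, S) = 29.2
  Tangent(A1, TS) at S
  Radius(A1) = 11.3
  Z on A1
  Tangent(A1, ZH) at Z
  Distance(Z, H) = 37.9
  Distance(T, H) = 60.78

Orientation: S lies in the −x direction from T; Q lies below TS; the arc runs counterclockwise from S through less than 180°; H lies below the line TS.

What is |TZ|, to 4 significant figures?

42.46

Checks: T.y = 0.00, S.y = 0.00 ✓; |QZ| = 11.30 ✓; ∠(QZ, ZH) = 90.00° ✓; |ZH| = 37.90 ✓; |TH| = 60.78 ✓.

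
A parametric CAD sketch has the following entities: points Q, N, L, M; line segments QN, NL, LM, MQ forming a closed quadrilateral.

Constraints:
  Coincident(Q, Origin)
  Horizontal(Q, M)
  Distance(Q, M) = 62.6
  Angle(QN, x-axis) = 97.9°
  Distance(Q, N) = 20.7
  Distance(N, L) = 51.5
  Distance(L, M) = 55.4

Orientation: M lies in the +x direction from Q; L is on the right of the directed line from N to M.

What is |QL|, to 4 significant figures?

31.56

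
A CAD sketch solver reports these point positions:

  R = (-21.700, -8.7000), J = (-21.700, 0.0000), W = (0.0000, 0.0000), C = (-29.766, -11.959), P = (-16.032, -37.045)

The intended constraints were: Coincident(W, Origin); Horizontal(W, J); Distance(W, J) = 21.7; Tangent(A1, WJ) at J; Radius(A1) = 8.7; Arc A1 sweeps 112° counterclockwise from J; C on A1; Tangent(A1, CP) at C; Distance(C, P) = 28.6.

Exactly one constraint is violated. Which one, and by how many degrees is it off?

Tangent(A1, CP) at C — off by 6.70°.

W = (0.00, 0.00) ✓; W.y = 0.00, J.y = 0.00 ✓; |WJ| = 21.70 ✓; ∠(RJ, JW) = 90.00° ✓; |RJ| = 8.700 ✓; bearing(R→C) − bearing(R→J) = 112.0° ✓; |RC| = 8.700 ✓; ∠(RC, CP) = 83.30° ✗; |CP| = 28.60 ✓.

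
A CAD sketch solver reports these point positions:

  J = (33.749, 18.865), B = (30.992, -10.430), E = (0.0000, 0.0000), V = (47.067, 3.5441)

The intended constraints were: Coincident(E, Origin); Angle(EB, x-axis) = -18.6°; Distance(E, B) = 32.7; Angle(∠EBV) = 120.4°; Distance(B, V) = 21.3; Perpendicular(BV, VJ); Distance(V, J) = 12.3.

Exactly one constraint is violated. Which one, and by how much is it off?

Distance(V, J) = 12.3 — off by 8.00.

E = (0.00, 0.00) ✓; EB at -18.60° ✓; |EB| = 32.70 ✓; ∠EBV = 120.4° ✓; |BV| = 21.30 ✓; ∠(BV, VJ) = 90.00° ✓; |VJ| = 20.30 ✗.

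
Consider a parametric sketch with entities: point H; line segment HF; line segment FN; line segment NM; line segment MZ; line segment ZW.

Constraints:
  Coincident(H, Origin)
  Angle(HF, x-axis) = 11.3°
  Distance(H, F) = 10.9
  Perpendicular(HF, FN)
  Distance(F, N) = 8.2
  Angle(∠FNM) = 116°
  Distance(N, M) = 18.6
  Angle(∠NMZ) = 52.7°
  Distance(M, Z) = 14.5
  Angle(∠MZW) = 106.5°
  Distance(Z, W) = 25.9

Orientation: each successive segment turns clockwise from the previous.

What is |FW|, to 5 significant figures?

11.919

H is at the origin; HF runs at 11.3° with length 10.9, so F = (10.689, 2.1358). The perpendicularity gives FN at right angles to HF, so FN runs at -78.700°; with |FN| = 8.2, N = (12.295, -5.9052). ∠FNM = 116.0° gives NM at -142.70° from the x-axis; with |NM| = 18.6, M = (-2.5003, -17.177). ∠NMZ = 52.7° gives MZ at 90.000° from the x-axis; with |MZ| = 14.5, Z = (-2.5003, -2.6766). ∠MZW = 106.5° gives ZW at 16.500° from the x-axis; with |ZW| = 25.9, W = (22.333, 4.6794). Then |FW| = |W − F| = 11.919.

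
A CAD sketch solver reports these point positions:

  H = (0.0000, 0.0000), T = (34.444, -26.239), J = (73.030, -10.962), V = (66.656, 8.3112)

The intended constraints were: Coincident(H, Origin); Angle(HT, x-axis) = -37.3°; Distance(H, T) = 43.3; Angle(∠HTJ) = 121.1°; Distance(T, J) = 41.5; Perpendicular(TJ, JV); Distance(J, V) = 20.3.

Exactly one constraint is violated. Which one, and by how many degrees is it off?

Perpendicular(TJ, JV) — off by 3.30°.

H = (0.00, 0.00) ✓; HT at -37.30° ✓; |HT| = 43.30 ✓; ∠HTJ = 121.1° ✓; |TJ| = 41.50 ✓; ∠(TJ, JV) = 86.70° ✗; |JV| = 20.30 ✓.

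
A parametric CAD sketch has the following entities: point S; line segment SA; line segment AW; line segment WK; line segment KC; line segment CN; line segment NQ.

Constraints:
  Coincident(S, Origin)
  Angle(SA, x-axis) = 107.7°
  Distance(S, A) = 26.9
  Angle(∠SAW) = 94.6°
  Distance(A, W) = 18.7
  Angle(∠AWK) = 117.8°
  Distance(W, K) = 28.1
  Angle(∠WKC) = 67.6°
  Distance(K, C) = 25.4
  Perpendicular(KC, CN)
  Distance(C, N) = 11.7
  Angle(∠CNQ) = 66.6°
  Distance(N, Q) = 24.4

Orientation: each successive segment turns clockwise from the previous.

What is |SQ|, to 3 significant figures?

31.0

S is at the origin; SA runs at 107.7° with length 26.9, so A = (-8.18, 25.6). ∠SAW = 94.6° gives AW at 22.3° from the x-axis; with |AW| = 18.7, W = (9.12, 32.7). ∠AWK = 117.8° gives WK at -39.9° from the x-axis; with |WK| = 28.1, K = (30.7, 14.7). ∠WKC = 67.6° gives KC at -152° from the x-axis; with |KC| = 25.4, C = (8.19, 2.89). KC is perpendicular to CN, so CN runs at 118°; with |CN| = 11.7, N = (2.75, 13.2). ∠CNQ = 66.6° gives NQ at 4.30° from the x-axis; with |NQ| = 24.4, Q = (27.1, 15.1). Then |SQ| = |Q − S| = 31.0.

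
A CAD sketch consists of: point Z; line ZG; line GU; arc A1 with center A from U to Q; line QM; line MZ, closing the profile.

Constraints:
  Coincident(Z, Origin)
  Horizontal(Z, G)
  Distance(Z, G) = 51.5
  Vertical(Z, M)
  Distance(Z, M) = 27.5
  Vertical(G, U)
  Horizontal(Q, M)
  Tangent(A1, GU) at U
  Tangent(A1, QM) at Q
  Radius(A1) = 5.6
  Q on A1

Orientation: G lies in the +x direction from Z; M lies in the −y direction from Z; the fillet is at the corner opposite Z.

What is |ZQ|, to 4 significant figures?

53.51

The virtual corner opposite Z is at (51.50, -27.50). A1 meets GU tangentially, so AU is at right angles to GU and A1 meets QM tangentially, so AQ is at right angles to QM, with radius 5.6, so the center A sits 5.6 in from both sides at A = (45.90, -21.90). That places the tangent points at U = (51.50, -21.90) on GU and Q = (45.90, -27.50) on QM. Then |ZQ| = |Q − Z| = 53.51.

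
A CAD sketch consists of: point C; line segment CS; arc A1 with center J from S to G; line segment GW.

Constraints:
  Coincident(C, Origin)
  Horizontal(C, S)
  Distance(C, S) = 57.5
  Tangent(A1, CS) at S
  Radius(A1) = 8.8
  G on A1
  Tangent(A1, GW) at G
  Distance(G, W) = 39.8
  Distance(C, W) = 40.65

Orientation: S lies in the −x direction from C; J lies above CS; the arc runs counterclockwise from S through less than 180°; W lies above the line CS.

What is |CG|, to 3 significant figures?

51.0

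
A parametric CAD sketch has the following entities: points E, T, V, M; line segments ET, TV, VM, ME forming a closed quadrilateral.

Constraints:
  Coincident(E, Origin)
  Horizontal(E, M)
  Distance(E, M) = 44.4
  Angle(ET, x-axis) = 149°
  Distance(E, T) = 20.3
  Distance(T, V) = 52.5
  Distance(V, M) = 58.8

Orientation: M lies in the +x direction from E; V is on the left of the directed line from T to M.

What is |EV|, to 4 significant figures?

53.60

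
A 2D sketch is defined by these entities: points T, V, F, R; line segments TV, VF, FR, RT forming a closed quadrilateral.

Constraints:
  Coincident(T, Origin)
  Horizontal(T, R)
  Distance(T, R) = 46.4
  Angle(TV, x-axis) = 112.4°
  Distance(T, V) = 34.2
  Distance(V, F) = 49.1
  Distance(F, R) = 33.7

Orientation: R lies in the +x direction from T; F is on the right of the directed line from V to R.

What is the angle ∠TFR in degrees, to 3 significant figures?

130°

Checks: |VF| = 49.10 ✓; |FR| = 33.70 ✓.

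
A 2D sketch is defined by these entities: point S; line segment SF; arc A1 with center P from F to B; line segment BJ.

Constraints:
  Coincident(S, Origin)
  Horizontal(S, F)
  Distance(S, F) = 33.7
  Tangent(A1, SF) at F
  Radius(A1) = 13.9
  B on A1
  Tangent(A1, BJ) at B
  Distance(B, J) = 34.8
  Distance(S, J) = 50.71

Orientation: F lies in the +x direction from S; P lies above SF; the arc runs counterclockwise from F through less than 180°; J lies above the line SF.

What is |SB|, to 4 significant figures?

49.39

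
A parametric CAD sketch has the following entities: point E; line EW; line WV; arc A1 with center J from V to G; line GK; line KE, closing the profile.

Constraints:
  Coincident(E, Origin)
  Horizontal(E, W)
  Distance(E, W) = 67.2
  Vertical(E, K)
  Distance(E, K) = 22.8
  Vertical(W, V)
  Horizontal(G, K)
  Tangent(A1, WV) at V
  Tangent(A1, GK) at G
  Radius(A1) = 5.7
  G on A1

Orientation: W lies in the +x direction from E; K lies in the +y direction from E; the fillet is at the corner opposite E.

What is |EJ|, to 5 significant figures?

63.833

E is at the origin; EW is horizontal with |EW| = 67.2 and W on the +x side, so W = (67.200, 0.0000). E and K share the same x with |EK| = 22.8 and K on the +y side, so K = (0.0000, 22.800). The virtual corner opposite E is at (67.200, 22.800). Tangency of A1 to WV means the radius JV is perpendicular to WV and tangency of A1 to GK means the radius JG is perpendicular to GK, with radius 5.7, so the center J sits 5.7 in from both sides at J = (61.500, 17.100). Then |EJ| = |J − E| = 63.833.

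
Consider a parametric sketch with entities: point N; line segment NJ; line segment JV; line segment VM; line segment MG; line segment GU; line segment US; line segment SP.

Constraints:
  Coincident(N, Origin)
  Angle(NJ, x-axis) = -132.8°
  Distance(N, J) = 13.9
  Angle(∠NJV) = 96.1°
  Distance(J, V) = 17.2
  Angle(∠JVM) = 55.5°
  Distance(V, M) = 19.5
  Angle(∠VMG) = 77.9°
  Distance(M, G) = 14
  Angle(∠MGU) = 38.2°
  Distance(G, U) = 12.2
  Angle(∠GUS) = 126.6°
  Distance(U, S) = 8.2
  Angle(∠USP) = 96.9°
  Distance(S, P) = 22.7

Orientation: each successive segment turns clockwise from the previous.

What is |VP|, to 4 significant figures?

36.39

N is at the origin; NJ runs at -132.8° with length 13.9, so J = (-9.444, -10.20). ∠NJV = 96.1° gives JV at 143.3° from the x-axis; with |JV| = 17.2, V = (-23.23, 0.08031). ∠JVM = 55.5° gives VM at 18.80° from the x-axis; with |VM| = 19.5, M = (-4.775, 6.364). ∠VMG = 77.9° gives MG at -83.30° from the x-axis; with |MG| = 14.0, G = (-3.142, -7.540). ∠MGU = 38.2° gives GU at 134.9° from the x-axis; with |GU| = 12.2, U = (-11.75, 1.102). ∠GUS = 126.6° gives US at 81.50° from the x-axis; with |US| = 8.2, S = (-10.54, 9.212). ∠USP = 96.9° gives SP at -1.600° from the x-axis; with |SP| = 22.7, P = (12.15, 8.578). Then |VP| = |P − V| = 36.39.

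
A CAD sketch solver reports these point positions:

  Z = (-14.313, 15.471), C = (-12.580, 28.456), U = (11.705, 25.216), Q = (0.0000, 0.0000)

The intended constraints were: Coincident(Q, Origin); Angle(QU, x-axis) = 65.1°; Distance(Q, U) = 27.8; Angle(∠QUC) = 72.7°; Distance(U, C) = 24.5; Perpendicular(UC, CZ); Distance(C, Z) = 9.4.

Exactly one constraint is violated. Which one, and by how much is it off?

Distance(C, Z) = 9.4 — off by 3.70.

Q = (0.00, 0.00) ✓; QU at 65.10° ✓; |QU| = 27.80 ✓; ∠QUC = 72.70° ✓; |UC| = 24.50 ✓; ∠(UC, CZ) = 90.00° ✓; |CZ| = 13.10 ✗.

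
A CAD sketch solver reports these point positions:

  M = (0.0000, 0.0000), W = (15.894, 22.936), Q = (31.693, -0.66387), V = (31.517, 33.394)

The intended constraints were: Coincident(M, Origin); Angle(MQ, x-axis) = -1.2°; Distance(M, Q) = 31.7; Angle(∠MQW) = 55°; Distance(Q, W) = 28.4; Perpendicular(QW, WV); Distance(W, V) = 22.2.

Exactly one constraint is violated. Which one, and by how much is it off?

Distance(W, V) = 22.2 — off by 3.40.

M = (0.00, 0.00) ✓; MQ at -1.200° ✓; |MQ| = 31.70 ✓; ∠MQW = 55.00° ✓; |QW| = 28.40 ✓; ∠(QW, WV) = 90.00° ✓; |WV| = 18.80 ✗.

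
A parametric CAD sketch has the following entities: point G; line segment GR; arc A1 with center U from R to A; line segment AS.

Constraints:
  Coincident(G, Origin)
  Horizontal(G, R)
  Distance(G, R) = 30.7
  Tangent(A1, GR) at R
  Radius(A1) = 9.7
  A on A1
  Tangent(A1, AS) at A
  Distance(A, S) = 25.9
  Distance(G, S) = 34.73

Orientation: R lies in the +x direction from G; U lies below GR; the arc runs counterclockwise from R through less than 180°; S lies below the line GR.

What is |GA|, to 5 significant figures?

22.498

G is at the origin; GR is horizontal with |GR| = 30.7 and R on the +x side, so R = (30.700, 0.0000). The tangent condition forces UR to be normal to GR, so U = R + (0, -9.7) = (30.700, -9.7000). Since UA ⟂ AS (tangency), |US| = √(9.7² + 25.9²) = 27.657 regardless of where A sits on A1. So S lies on both circle(G, 34.73) and circle(U, 27.657); the below-GR intersection is S = (14.031, -31.769). A is the foot of the tangent from S: A = (21.401, -6.9400).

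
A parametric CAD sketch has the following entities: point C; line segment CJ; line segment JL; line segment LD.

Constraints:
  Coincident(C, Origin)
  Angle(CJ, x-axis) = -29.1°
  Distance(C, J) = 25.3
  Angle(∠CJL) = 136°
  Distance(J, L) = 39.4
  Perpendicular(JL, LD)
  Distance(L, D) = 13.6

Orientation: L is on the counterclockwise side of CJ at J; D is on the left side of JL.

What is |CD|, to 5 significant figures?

57.736

C is at the origin; CJ runs at -29.1° with length 25.3, so J = 25.3·(cos -29.1°, sin -29.1°) = (22.106, -12.304). ∠CJL = 136.0°, so JL runs at -29.1° + (180° − 136.0°) = 14.900° from the x-axis; with |JL| = 39.4, L = J + 39.4·(cos 14.900°, sin 14.900°) = (60.182, -2.1733). JL is perpendicular to LD; with |LD| = 13.6 on the left of JL, D = L + 13.6·(-0.25713, 0.96638) = (56.685, 10.969). Then |CD| = |D − C| = 57.736.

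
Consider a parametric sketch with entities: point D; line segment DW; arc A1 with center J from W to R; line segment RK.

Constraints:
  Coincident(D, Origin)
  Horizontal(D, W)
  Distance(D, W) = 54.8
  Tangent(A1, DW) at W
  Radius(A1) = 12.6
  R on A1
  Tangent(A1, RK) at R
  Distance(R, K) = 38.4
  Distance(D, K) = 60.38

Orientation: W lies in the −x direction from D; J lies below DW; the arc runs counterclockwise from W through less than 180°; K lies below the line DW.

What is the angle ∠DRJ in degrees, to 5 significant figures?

26.980°

D is at the origin; DW is horizontal with |DW| = 54.8 and W on the −x side, so W = (-54.800, 0.0000). Since A1 is tangent to DW there, JW ⟂ DW, so J = W + (0, -12.6) = (-54.800, -12.600). Since JR ⟂ RK (tangency), |JK| = √(12.6² + 38.4²) = 40.414 regardless of where R sits on A1. So K lies on both circle(D, 60.38) and circle(J, 40.414); the below-DW intersection is K = (-36.078, -48.416). R is the foot of the tangent from K: R = (-63.590, -21.627).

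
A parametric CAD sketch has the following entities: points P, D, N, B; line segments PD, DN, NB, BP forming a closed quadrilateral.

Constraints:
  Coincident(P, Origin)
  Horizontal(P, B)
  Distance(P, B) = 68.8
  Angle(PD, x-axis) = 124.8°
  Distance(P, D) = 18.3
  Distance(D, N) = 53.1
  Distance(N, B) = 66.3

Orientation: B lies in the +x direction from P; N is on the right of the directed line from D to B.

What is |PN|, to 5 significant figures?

35.256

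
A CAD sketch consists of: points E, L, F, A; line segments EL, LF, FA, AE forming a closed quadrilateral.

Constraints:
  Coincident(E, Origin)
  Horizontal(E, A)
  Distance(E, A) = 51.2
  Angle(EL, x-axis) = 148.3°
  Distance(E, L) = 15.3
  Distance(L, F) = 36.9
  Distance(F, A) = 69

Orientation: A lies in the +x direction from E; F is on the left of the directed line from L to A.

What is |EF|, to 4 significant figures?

43.46

Checks: |LF| = 36.90 ✓; |FA| = 69.00 ✓.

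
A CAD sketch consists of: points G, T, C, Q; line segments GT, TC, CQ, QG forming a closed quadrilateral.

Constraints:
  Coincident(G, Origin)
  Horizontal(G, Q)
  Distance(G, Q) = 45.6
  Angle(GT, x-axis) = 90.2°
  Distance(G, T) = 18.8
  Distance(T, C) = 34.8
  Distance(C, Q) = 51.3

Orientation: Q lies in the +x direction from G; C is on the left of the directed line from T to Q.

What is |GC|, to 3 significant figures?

50.7

G is at the origin; G and Q share the same y with |GQ| = 45.6 and Q in +x, so Q = (45.6, 0). GT runs at 90.2° with |GT| = 18.8, so T = (-0.0656, 18.8). C is determined by |TC| = 34.8 and |CQ| = 51.3 together: it lies at the intersection of circle(T, 34.8) and circle(Q, 51.3). With |TQ| = 49.4, the foot of the radical line on TQ is 10.3 from T and the perpendicular offset is √(34.8² − 10.3²) = 33.2. Taking the left-of-TQ solution: C = (22.1, 45.6).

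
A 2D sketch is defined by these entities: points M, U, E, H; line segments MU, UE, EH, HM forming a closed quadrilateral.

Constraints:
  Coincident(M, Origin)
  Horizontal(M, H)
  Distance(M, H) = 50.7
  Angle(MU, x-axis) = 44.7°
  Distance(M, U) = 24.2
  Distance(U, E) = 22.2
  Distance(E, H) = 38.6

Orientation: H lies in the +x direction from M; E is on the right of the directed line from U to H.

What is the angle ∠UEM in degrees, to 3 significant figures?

82.0°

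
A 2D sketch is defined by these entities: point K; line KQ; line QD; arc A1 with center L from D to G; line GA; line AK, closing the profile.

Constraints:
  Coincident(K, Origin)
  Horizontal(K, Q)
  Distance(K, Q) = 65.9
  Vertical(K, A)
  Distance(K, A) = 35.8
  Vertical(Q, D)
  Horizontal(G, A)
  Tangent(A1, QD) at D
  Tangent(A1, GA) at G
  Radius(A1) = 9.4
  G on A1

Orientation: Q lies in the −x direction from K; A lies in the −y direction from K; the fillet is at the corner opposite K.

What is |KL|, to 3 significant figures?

62.4

K is at the origin; KQ is horizontal with |KQ| = 65.9 and Q on the −x side, so Q = (-65.9, 0.00). K and A share the same x with |KA| = 35.8 and A on the −y side, so A = (0.00, -35.8). The virtual corner opposite K is at (-65.9, -35.8). Tangency of A1 to QD means the radius LD is perpendicular to QD and since A1 is tangent to GA there, LG ⟂ GA, with radius 9.4, so the center L sits 9.4 in from both sides at L = (-56.5, -26.4). Then |KL| = |L − K| = 62.4.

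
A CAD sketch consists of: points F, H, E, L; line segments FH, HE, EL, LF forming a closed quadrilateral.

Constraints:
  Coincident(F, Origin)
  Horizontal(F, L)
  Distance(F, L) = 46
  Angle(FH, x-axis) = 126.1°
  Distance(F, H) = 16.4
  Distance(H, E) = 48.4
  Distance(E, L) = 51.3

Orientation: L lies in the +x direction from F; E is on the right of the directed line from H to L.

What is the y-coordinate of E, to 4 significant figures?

-32.45

F is at the origin; F and L share the same y with |FL| = 46.0 and L in +x, so L = (46.0, 0). FH runs at 126.1° with |FH| = 16.4, so H = (-9.663, 13.25). E is determined by |HE| = 48.4 and |EL| = 51.3 together: it lies at the intersection of circle(H, 48.4) and circle(L, 51.3). With |HL| = 57.22, the foot of the radical line on HL is 26.08 from H and the perpendicular offset is √(48.4² − 26.08²) = 40.77. Taking the right-of-HL solution: E = (6.269, -32.45).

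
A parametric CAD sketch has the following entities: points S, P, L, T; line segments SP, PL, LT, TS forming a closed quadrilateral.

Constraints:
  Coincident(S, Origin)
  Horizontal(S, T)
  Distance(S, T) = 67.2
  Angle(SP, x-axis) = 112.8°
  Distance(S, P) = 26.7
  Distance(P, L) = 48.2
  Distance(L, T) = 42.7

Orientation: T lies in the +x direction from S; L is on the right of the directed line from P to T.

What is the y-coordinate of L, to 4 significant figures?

-7.899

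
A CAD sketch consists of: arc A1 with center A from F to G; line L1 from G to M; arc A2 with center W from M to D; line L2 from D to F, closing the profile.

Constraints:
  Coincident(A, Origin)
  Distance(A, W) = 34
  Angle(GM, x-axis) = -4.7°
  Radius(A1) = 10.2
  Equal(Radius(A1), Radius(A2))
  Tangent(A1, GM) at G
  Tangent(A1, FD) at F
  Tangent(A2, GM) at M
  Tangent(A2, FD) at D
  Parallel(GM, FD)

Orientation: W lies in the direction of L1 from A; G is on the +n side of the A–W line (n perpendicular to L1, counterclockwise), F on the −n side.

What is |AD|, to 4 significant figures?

35.50

The slot axis is L1's direction at -4.7°, so u = (cos -4.7°, sin -4.7°) = (0.9966, -0.08194) and n = (−sin -4.7°, cos -4.7°) = (0.08194, 0.9966). A is at the origin and W lies 34.0 along u from A, so W = 34.0·u = (33.89, -2.786). Tangency of A1 to both parallel lines with radius 10.2 puts G and F at A ± 10.2·n: G = (0.8358, 10.17), F = (-0.8358, -10.17). Equal radii place M and D the same way about W: M = W + 10.2·n = (34.72, 7.380), D = W − 10.2·n = (33.05, -12.95). Then |AD| = |D − A| = 35.50.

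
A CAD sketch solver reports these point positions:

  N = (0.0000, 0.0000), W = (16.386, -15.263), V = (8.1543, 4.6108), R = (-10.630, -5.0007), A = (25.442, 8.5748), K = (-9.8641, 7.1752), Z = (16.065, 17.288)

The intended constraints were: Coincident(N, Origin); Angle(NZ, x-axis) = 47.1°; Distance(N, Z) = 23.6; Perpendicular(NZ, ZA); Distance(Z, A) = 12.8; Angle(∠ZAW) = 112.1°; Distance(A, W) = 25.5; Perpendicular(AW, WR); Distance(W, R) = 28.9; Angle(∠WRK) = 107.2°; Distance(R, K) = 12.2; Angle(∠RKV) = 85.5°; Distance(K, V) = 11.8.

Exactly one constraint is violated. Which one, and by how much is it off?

Distance(K, V) = 11.8 — off by 6.40.

N = (0.00, 0.00) ✓; NZ at 47.10° ✓; |NZ| = 23.60 ✓; ∠(NZ, ZA) = 90.00° ✓; |ZA| = 12.80 ✓; ∠ZAW = 112.1° ✓; |AW| = 25.50 ✓; ∠(AW, WR) = 90.00° ✓; |WR| = 28.90 ✓; ∠WRK = 107.2° ✓; |RK| = 12.20 ✓; ∠RKV = 85.50° ✓; |KV| = 18.20 ✗.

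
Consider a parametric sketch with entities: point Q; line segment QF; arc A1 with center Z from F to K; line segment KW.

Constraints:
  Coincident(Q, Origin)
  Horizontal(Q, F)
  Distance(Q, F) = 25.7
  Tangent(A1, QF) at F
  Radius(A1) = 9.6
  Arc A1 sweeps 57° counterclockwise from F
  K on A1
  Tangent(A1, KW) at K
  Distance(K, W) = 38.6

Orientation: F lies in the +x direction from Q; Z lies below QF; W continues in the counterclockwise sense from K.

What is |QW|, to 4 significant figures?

36.90

Q is at the origin; QF is horizontal with |QF| = 25.7 and F on the +x side, so F = (25.70, 0.000). The tangent condition forces ZF to be normal to QF, so Z = F + (0, -9.6) = (25.70, -9.600). On A1, F sits at bearing 90° from Z; a 57° counterclockwise sweep puts K at bearing 147°, so K = Z + 9.6·(cos 147°, sin 147°) = (17.65, -4.371). Since A1 is tangent to KW there, ZK ⟂ KW, so KW runs along (−sin 147°, cos 147°); with |KW| = 38.6, W = (-3.374, -36.74). Then |QW| = |W − Q| = 36.90.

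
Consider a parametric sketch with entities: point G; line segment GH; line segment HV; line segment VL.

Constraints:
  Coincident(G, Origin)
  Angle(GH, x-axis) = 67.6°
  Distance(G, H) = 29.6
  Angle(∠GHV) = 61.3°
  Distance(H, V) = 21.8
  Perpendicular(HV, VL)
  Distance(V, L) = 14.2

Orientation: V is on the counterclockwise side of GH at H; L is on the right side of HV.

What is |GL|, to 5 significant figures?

40.874

∠GHV = 61.3°, so HV runs at 67.6° + (180° − 61.3°) = 186.30° from the x-axis; with |HV| = 21.8, V = H + 21.8·(cos 186.30°, sin 186.30°) = (-10.389, 24.974). HV is perpendicular to VL; with |VL| = 14.2 on the right of HV, L = V + 14.2·(-0.10973, 0.99396) = (-11.947, 39.089). Then |GL| = |L − G| = 40.874.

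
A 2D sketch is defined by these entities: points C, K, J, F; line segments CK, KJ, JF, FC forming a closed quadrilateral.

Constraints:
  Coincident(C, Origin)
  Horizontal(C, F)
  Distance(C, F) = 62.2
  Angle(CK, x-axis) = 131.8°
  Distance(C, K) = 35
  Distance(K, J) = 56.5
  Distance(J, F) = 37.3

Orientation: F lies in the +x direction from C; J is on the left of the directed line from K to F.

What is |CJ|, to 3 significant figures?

40.5

C is at the origin; C and F share the same y with |CF| = 62.2 and F in +x, so F = (62.2, 0). CK runs at 131.8° with |CK| = 35.0, so K = (-23.3, 26.1). J is determined by |KJ| = 56.5 and |JF| = 37.3 together: it lies at the intersection of circle(K, 56.5) and circle(F, 37.3). With |KF| = 89.4, the foot of the radical line on KF is 54.8 from K and the perpendicular offset is √(56.5² − 54.8²) = 13.8. Taking the left-of-KF solution: J = (33.1, 23.3).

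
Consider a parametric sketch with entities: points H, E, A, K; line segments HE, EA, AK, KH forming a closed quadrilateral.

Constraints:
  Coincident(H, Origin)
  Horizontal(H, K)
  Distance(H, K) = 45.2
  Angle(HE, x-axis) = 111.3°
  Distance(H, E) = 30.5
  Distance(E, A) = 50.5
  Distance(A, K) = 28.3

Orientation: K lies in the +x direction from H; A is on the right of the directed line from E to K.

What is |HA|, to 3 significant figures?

22.8

H is at the origin; HK is horizontal with |HK| = 45.2 and K in +x, so K = (45.2, 0). HE runs at 111.3° with |HE| = 30.5, so E = (-11.1, 28.4). A is determined by |EA| = 50.5 and |AK| = 28.3 together: it lies at the intersection of circle(E, 50.5) and circle(K, 28.3). With |EK| = 63.0, the foot of the radical line on EK is 45.4 from E and the perpendicular offset is √(50.5² − 45.4²) = 22.1. Taking the right-of-EK solution: A = (19.5, -11.8).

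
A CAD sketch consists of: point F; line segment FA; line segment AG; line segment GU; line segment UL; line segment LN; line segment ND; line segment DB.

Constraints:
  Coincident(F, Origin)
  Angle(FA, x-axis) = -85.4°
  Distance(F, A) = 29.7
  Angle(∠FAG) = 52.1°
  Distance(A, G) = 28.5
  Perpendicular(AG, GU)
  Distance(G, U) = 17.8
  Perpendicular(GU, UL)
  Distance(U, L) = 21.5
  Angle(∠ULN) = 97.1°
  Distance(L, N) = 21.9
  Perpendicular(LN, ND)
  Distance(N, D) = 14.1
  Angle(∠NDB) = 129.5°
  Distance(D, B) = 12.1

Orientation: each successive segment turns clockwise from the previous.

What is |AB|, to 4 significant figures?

27.20

LN ⟂ ND, so ND runs at 153.8°; with |ND| = 14.1, D = (-16.02, -24.31). ∠NDB = 129.5° gives DB at 103.3° from the x-axis; with |DB| = 12.1, B = (-18.80, -12.53). Then |AB| = |B − A| = 27.20.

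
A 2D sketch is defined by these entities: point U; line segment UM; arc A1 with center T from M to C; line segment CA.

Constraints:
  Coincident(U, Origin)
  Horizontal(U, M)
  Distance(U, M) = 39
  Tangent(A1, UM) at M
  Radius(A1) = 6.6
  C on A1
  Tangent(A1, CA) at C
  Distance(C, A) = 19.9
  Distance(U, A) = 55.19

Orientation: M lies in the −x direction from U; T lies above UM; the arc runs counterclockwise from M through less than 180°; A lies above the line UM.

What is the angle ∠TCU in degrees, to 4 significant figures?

114.0°

Checks: U = (0.00, 0.00) ✓; ∠(TM, MU) = 90.00° ✓; |TM| = 6.600 ✓; |TC| = 6.600 ✓; ∠(TC, CA) = 90.00° ✓; |CA| = 19.90 ✓; |UA| = 55.19 ✓.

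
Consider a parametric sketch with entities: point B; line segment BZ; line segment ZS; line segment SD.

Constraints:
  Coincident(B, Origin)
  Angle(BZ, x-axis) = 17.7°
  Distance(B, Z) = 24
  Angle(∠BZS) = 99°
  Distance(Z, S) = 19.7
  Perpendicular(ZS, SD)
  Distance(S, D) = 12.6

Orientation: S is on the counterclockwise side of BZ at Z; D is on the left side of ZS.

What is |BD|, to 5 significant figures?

25.950

B is at the origin; BZ runs at 17.7° with length 24.0, so Z = 24.0·(cos 17.7°, sin 17.7°) = (22.864, 7.2968). ∠BZS = 99.0°, so ZS runs at 17.7° + (180° − 99.0°) = 98.700° from the x-axis; with |ZS| = 19.7, S = Z + 19.7·(cos 98.700°, sin 98.700°) = (19.884, 26.770). The perpendicularity gives SD at right angles to ZS; with |SD| = 12.6 on the left of ZS, D = S + 12.6·(-0.98849, -0.15126) = (7.4290, 24.864). Then |BD| = |D − B| = 25.950.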